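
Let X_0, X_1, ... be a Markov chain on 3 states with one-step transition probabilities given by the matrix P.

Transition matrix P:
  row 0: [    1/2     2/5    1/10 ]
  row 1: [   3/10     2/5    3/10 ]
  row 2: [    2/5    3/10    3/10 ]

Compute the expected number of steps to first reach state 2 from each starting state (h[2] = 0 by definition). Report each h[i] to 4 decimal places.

h = [5.5556, 4.4444, 0.0000]

First-step conditioning: h[2] = 0; for i ≠ 2, h[i] = 1 + Σ_k P[i][k]·h[k].
  h[0] = 1 + 1/2·h[0] + 2/5·h[1]
  h[1] = 1 + 3/10·h[0] + 2/5·h[1]
Solving the 2×2 linear system over states ≠ 2 gives exactly h = [50/9, 40/9, 0] (h[2] = 0 is the target).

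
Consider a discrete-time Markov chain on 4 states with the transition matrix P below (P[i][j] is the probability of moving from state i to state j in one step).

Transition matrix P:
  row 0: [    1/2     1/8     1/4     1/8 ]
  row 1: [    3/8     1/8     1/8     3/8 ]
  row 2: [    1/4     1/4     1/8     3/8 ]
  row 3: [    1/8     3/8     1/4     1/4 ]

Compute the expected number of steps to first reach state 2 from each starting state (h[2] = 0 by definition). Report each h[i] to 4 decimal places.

h = [4.3789, 4.9684, 0.0000, 4.5474]

First-step conditioning: h[2] = 0; for i ≠ 2, h[i] = 1 + Σ_k P[i][k]·h[k].
  h[0] = 1 + 1/2·h[0] + 1/8·h[1] + 1/8·h[3]
  h[1] = 1 + 3/8·h[0] + 1/8·h[1] + 3/8·h[3]
  h[3] = 1 + 1/8·h[0] + 3/8·h[1] + 1/4·h[3]
Solving the 3×3 linear system over states ≠ 2 gives exactly h = [416/95, 472/95, 0, 432/95] (h[2] = 0 is the target).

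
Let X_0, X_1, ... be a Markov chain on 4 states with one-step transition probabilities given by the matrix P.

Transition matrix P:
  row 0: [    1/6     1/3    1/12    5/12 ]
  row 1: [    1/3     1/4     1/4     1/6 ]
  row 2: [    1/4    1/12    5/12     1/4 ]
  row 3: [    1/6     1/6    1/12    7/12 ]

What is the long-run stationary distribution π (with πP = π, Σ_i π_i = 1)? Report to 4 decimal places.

π = [0.2155, 0.2050, 0.1762, 0.4033]

Balance equations π_j = Σ_i π_i·P[i][j]:
  π_0 = 1/6·π_0 + 1/3·π_1 + 1/4·π_2 + 1/6·π_3
  π_1 = 1/3·π_0 + 1/4·π_1 + 1/12·π_2 + 1/6·π_3
  π_2 = 1/12·π_0 + 1/4·π_1 + 5/12·π_2 + 1/12·π_3
  normalize: π_0 + π_1 + π_2 + π_3 = 1
Solving the linear system gives exactly π = [25/116, 107/522, 46/261, 421/1044].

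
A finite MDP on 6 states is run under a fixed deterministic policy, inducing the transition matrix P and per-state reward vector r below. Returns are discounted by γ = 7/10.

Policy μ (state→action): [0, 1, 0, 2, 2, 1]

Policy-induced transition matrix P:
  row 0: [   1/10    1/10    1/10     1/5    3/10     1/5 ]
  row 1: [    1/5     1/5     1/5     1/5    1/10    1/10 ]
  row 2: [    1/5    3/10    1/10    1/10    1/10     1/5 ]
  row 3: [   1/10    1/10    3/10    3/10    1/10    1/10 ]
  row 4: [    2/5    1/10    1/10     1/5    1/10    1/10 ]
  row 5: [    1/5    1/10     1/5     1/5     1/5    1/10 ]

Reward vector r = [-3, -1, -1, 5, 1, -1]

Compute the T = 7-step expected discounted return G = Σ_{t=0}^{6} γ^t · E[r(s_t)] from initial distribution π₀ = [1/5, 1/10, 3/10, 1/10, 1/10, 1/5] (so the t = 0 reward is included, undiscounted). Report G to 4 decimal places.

G = -0.3960

t=0: π = [0.2000, 0.1000, 0.3000, 0.1000, 0.1000, 0.2000], E[r] = -0.6000, γ^t·E[r] = -0.600000, running G = -0.600000
t=1: π = [0.1900, 0.1700, 0.1500, 0.1800, 0.1600, 0.1500], E[r] = 0.0200, γ^t·E[r] = 0.014000, running G = -0.586000
t=2: π = [0.1950, 0.1470, 0.1680, 0.2030, 0.1530, 0.1340], E[r] = 0.1340, γ^t·E[r] = 0.065660, running G = -0.520340
t=3: π = [0.1908, 0.1483, 0.1687, 0.2035, 0.1524, 0.1363], E[r] = 0.1442, γ^t·E[r] = 0.049461, running G = -0.470879
t=4: π = [0.1911, 0.1486, 0.1692, 0.2035, 0.1518, 0.1360], E[r] = 0.1424, γ^t·E[r] = 0.034181, running G = -0.436699
t=5: π = [0.1909, 0.1487, 0.1691, 0.2034, 0.1518, 0.1360], E[r] = 0.1424, γ^t·E[r] = 0.023932, running G = -0.412767
t=6: π = [0.1909, 0.1487, 0.1692, 0.2034, 0.1518, 0.1360], E[r] = 0.1423, γ^t·E[r] = 0.016739, running G = -0.396028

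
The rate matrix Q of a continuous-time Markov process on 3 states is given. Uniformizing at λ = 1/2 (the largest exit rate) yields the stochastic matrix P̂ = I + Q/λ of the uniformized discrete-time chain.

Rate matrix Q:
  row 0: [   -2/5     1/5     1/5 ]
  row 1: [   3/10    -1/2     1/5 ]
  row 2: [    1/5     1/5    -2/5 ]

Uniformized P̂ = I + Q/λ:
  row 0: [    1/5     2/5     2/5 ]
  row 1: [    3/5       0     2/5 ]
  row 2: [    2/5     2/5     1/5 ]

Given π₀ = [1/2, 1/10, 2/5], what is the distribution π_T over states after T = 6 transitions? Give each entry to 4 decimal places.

π = [0.3817, 0.2850, 0.3333]

t=0: π = [0.5000, 0.1000, 0.4000]
t=1: π = [0.3200, 0.3600, 0.3200]
t=2: π = [0.4080, 0.2560, 0.3360]
t=3: π = [0.3696, 0.2976, 0.3328]
t=4: π = [0.3856, 0.2810, 0.3334]
t=5: π = [0.3791, 0.2876, 0.3333]
t=6: π = [0.3817, 0.2850, 0.3333]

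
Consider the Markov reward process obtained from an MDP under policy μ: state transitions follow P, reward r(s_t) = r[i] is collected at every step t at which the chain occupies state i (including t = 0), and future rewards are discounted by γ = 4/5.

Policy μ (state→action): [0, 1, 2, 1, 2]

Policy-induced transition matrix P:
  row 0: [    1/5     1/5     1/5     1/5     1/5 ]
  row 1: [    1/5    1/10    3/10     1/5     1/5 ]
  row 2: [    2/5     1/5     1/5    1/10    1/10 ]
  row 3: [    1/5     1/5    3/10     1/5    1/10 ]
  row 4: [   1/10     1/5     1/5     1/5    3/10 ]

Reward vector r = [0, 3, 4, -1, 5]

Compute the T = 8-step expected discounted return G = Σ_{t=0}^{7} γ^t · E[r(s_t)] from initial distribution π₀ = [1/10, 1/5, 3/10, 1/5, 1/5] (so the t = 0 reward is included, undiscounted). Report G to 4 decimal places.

t=0: π = [0.1000, 0.2000, 0.3000, 0.2000, 0.2000], E[r] = 2.6000, γ^t·E[r] = 2.600000, running G = 2.600000
t=1: π = [0.2400, 0.1800, 0.2400, 0.1700, 0.1700], E[r] = 2.1800, γ^t·E[r] = 1.744000, running G = 4.344000
t=2: π = [0.2310, 0.1820, 0.2350, 0.1760, 0.1760], E[r] = 2.1900, γ^t·E[r] = 1.401600, running G = 5.745600
t=3: π = [0.2294, 0.1818, 0.2358, 0.1765, 0.1765], E[r] = 2.1946, γ^t·E[r] = 1.123635, running G = 6.869235
t=4: π = [0.2295, 0.1818, 0.2358, 0.1764, 0.1764], E[r] = 2.1945, γ^t·E[r] = 0.898851, running G = 7.768086
t=5: π = [0.2295, 0.1818, 0.2358, 0.1764, 0.1764], E[r] = 2.1944, γ^t·E[r] = 0.719067, running G = 8.487153
t=6: π = [0.2295, 0.1818, 0.2358, 0.1764, 0.1764], E[r] = 2.1944, γ^t·E[r] = 0.575254, running G = 9.062407
t=7: π = [0.2295, 0.1818, 0.2358, 0.1764, 0.1764], E[r] = 2.1944, γ^t·E[r] = 0.460203, running G = 9.522610

G = 9.5226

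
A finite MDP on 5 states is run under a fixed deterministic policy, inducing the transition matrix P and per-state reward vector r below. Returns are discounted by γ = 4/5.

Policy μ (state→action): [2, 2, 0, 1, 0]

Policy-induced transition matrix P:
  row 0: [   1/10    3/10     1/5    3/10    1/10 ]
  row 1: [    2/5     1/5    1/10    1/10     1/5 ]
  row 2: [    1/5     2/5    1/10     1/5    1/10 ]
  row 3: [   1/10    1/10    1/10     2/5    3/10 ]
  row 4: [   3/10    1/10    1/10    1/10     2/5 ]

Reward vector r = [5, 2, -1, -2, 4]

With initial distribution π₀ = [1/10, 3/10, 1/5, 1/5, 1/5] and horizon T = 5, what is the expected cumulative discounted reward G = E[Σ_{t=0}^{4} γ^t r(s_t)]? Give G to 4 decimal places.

G = 5.8781

t=0: π = [0.1000, 0.3000, 0.2000, 0.2000, 0.2000], E[r] = 1.3000, γ^t·E[r] = 1.300000, running G = 1.300000
t=1: π = [0.2500, 0.2100, 0.1100, 0.2000, 0.2300], E[r] = 2.0800, γ^t·E[r] = 1.664000, running G = 2.964000
t=2: π = [0.2200, 0.2040, 0.1250, 0.2210, 0.2300], E[r] = 1.8610, γ^t·E[r] = 1.191040, running G = 4.155040
t=3: π = [0.2197, 0.2019, 0.1220, 0.2228, 0.2336], E[r] = 1.8691, γ^t·E[r] = 0.956979, running G = 5.112019
t=4: π = [0.2195, 0.2007, 0.1220, 0.2230, 0.2348], E[r] = 1.8703, γ^t·E[r] = 0.766075, running G = 5.878094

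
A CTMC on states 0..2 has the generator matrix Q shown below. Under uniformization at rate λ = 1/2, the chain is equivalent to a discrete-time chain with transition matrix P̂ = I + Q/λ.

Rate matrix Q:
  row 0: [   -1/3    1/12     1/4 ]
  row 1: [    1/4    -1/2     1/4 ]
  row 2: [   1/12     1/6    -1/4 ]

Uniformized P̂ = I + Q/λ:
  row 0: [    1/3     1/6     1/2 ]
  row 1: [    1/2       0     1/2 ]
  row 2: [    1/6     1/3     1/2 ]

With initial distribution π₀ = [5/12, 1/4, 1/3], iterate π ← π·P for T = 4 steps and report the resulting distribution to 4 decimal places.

t=0: π = [0.4167, 0.2500, 0.3333]
t=1: π = [0.3194, 0.1806, 0.5000]
t=2: π = [0.2801, 0.2199, 0.5000]
t=3: π = [0.2867, 0.2133, 0.5000]
t=4: π = [0.2856, 0.2144, 0.5000]

π = [0.2856, 0.2144, 0.5000]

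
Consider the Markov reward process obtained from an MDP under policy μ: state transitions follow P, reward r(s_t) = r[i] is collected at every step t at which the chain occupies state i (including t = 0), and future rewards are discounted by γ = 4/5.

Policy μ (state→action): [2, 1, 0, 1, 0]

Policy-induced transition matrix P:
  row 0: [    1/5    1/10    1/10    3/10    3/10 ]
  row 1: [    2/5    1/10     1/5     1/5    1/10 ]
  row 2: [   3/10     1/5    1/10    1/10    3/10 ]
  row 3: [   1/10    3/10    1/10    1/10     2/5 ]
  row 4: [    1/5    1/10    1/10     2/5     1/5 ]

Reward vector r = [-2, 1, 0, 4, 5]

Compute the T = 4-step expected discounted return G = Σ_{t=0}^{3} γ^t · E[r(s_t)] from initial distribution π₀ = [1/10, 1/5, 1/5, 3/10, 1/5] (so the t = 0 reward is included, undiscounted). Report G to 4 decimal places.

t=0: π = [0.1000, 0.2000, 0.2000, 0.3000, 0.2000], E[r] = 2.2000, γ^t·E[r] = 2.200000, running G = 2.200000
t=1: π = [0.2300, 0.1800, 0.1200, 0.2000, 0.2700], E[r] = 1.8700, γ^t·E[r] = 1.496000, running G = 3.696000
t=2: π = [0.2280, 0.1520, 0.1180, 0.2450, 0.2570], E[r] = 1.9610, γ^t·E[r] = 1.255040, running G = 4.951040
t=3: π = [0.2177, 0.1608, 0.1152, 0.2379, 0.2684], E[r] = 2.0190, γ^t·E[r] = 1.033728, running G = 5.984768

G = 5.9848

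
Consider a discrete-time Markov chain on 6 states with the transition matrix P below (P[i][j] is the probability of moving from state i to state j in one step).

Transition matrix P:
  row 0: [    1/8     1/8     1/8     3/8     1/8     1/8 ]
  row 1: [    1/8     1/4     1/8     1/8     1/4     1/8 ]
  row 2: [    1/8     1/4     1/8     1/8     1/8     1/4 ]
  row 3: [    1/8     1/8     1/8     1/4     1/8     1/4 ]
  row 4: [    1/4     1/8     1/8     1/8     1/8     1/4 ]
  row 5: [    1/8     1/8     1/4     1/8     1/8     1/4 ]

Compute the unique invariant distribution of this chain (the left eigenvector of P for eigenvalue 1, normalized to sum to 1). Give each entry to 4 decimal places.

π = [0.1432, 0.1645, 0.1514, 0.1838, 0.1456, 0.2115]

Balance equations π_j = Σ_i π_i·P[i][j]:
  π_0 = 1/8·π_0 + 1/8·π_1 + 1/8·π_2 + 1/8·π_3 + 1/4·π_4 + 1/8·π_5
  π_1 = 1/8·π_0 + 1/4·π_1 + 1/4·π_2 + 1/8·π_3 + 1/8·π_4 + 1/8·π_5
  π_2 = 1/8·π_0 + 1/8·π_1 + 1/8·π_2 + 1/8·π_3 + 1/8·π_4 + 1/4·π_5
  π_3 = 3/8·π_0 + 1/8·π_1 + 1/8·π_2 + 1/4·π_3 + 1/8·π_4 + 1/8·π_5
  π_4 = 1/8·π_0 + 1/4·π_1 + 1/8·π_2 + 1/8·π_3 + 1/8·π_4 + 1/8·π_5
  normalize: π_0 + π_1 + π_2 + π_3 + π_4 + π_5 = 1
Solving the linear system gives exactly π = [4115/28737, 4727/28737, 4352/28737, 5281/28737, 4183/28737, 6079/28737].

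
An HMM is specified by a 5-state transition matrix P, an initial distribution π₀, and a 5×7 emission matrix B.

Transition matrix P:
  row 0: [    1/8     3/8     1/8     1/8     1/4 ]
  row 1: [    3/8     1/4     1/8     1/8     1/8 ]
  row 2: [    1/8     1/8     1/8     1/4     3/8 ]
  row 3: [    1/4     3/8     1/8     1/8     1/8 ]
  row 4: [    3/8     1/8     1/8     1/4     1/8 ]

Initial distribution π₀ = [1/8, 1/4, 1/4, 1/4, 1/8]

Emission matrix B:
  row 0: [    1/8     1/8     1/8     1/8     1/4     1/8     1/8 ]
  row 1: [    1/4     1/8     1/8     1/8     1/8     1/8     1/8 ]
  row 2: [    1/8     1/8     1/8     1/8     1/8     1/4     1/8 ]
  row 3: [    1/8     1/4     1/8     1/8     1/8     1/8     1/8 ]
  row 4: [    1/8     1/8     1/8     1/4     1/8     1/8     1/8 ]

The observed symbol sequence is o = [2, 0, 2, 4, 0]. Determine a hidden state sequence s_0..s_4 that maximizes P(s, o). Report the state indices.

t=0: δ = [1.562e-02, 3.125e-02, 3.125e-02, 3.125e-02, 1.562e-02]  (obs o_0=2)
t=1: δ = [1.465e-03, 2.930e-03, 4.883e-04, 9.766e-04, 1.465e-03]  ψ = [1, 3, 1, 2, 2]  (obs o_1=0)
t=2: δ = [1.373e-04, 9.155e-05, 4.578e-05, 4.578e-05, 4.578e-05]  ψ = [1, 1, 1, 1, 0]  (obs o_2=2)
t=3: δ = [8.583e-06, 6.437e-06, 2.146e-06, 2.146e-06, 4.292e-06]  ψ = [1, 0, 0, 0, 0]  (obs o_3=4)
t=4: δ = [3.017e-07, 8.047e-07, 1.341e-07, 1.341e-07, 2.682e-07]  ψ = [1, 0, 0, 0, 0]  (obs o_4=0)
backtrack: best end state = 1; path = [3, 1, 1, 0, 1]

path = [3, 1, 1, 0, 1]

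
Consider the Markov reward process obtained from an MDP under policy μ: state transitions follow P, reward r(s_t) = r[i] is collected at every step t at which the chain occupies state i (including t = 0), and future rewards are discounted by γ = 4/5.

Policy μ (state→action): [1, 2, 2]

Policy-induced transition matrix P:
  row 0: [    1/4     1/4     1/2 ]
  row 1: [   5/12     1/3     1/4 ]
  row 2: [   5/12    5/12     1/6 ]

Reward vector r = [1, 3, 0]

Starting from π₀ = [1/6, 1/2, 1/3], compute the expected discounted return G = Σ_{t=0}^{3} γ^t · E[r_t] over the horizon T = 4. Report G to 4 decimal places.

G = 4.3482

t=0: π = [0.1667, 0.5000, 0.3333], E[r] = 1.6667, γ^t·E[r] = 1.666667, running G = 1.666667
t=1: π = [0.3889, 0.3472, 0.2639], E[r] = 1.4306, γ^t·E[r] = 1.144444, running G = 2.811111
t=2: π = [0.3519, 0.3229, 0.3252], E[r] = 1.3206, γ^t·E[r] = 0.845185, running G = 3.656296
t=3: π = [0.3580, 0.3311, 0.3109], E[r] = 1.3514, γ^t·E[r] = 0.691901, running G = 4.348198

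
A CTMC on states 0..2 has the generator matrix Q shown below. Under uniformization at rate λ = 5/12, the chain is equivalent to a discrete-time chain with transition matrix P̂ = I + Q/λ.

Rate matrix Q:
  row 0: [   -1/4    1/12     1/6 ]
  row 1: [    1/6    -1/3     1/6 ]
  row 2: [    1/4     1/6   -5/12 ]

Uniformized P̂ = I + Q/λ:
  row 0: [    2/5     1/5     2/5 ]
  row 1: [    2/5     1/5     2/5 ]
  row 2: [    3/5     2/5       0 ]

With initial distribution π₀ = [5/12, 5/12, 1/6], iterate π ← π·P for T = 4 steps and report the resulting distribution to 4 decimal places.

t=0: π = [0.4167, 0.4167, 0.1667]
t=1: π = [0.4333, 0.2333, 0.3333]
t=2: π = [0.4667, 0.2667, 0.2667]
t=3: π = [0.4533, 0.2533, 0.2933]
t=4: π = [0.4587, 0.2587, 0.2827]

π = [0.4587, 0.2587, 0.2827]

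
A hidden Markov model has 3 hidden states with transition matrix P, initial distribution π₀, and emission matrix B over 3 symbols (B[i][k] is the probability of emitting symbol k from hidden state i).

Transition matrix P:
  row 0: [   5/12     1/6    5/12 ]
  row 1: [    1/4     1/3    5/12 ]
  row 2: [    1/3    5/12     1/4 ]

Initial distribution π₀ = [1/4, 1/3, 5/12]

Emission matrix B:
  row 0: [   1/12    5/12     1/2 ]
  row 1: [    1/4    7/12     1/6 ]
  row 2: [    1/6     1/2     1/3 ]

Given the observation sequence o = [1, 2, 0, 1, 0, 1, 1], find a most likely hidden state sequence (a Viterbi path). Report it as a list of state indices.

path = [1, 2, 1, 2, 1, 2, 1]

t=0: δ = [1.042e-01, 1.944e-01, 2.083e-01]  (obs o_0=1)
t=1: δ = [3.472e-02, 1.447e-02, 2.701e-02]  ψ = [2, 2, 1]  (obs o_1=2)
t=2: δ = [1.206e-03, 2.813e-03, 2.411e-03]  ψ = [0, 2, 0]  (obs o_2=0)
t=3: δ = [3.349e-04, 5.861e-04, 5.861e-04]  ψ = [2, 2, 1]  (obs o_3=1)
t=4: δ = [1.628e-05, 6.105e-05, 4.070e-05]  ψ = [2, 2, 1]  (obs o_4=0)
t=5: δ = [6.359e-06, 1.187e-05, 1.272e-05]  ψ = [1, 1, 1]  (obs o_5=1)
t=6: δ = [1.766e-06, 3.091e-06, 2.473e-06]  ψ = [2, 2, 1]  (obs o_6=1)
backtrack: best end state = 1; path = [1, 2, 1, 2, 1, 2, 1]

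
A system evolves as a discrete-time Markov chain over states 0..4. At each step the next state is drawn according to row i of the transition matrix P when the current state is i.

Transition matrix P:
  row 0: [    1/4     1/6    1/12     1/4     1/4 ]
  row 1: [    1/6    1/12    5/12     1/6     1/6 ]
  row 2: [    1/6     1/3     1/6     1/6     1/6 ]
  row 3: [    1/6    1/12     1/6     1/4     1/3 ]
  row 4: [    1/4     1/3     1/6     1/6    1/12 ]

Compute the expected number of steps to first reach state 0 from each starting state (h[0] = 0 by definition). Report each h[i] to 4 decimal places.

First-step conditioning: h[0] = 0; for i ≠ 0, h[i] = 1 + Σ_k P[i][k]·h[k].
  h[1] = 1 + 1/12·h[1] + 5/12·h[2] + 1/6·h[3] + 1/6·h[4]
  h[2] = 1 + 1/3·h[1] + 1/6·h[2] + 1/6·h[3] + 1/6·h[4]
  h[3] = 1 + 1/12·h[1] + 1/6·h[2] + 1/4·h[3] + 1/3·h[4]
  h[4] = 1 + 1/3·h[1] + 1/6·h[2] + 1/6·h[3] + 1/12·h[4]
Solving the 4×4 linear system over states ≠ 0 gives exactly h = [0, 11/2, 11/2, 141/26, 66/13] (h[0] = 0 is the target).

h = [0.0000, 5.5000, 5.5000, 5.4231, 5.0769]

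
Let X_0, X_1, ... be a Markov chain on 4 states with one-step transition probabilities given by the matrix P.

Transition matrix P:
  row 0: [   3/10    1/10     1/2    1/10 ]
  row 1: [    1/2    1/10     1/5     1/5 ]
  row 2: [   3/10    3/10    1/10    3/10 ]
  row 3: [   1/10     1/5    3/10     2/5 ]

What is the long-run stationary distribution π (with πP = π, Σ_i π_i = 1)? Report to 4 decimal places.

π = [0.2864, 0.1815, 0.2826, 0.2495]

Balance equations π_j = Σ_i π_i·P[i][j]:
  π_0 = 3/10·π_0 + 1/2·π_1 + 3/10·π_2 + 1/10·π_3
  π_1 = 1/10·π_0 + 1/10·π_1 + 3/10·π_2 + 1/5·π_3
  π_2 = 1/2·π_0 + 1/5·π_1 + 1/10·π_2 + 3/10·π_3
  normalize: π_0 + π_1 + π_2 + π_3 = 1
Solving the linear system gives exactly π = [303/1058, 96/529, 13/46, 132/529].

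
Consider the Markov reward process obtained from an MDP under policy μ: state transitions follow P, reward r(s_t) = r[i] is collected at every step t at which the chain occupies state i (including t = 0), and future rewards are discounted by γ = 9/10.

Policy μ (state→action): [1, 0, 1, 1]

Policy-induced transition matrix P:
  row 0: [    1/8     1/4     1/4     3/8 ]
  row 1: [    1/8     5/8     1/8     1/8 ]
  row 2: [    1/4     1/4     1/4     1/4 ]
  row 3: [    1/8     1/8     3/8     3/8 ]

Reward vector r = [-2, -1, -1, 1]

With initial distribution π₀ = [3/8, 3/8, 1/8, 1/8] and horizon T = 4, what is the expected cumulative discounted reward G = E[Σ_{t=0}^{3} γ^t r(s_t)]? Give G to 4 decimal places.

t=0: π = [0.3750, 0.3750, 0.1250, 0.1250], E[r] = -1.1250, γ^t·E[r] = -1.125000, running G = -1.125000
t=1: π = [0.1406, 0.3750, 0.2188, 0.2656], E[r] = -0.6094, γ^t·E[r] = -0.548438, running G = -1.673438
t=2: π = [0.1523, 0.3574, 0.2363, 0.2539], E[r] = -0.6445, γ^t·E[r] = -0.522070, running G = -2.195508
t=3: π = [0.1545, 0.3523, 0.2371, 0.2561], E[r] = -0.6423, γ^t·E[r] = -0.468261, running G = -2.663769

G = -2.6638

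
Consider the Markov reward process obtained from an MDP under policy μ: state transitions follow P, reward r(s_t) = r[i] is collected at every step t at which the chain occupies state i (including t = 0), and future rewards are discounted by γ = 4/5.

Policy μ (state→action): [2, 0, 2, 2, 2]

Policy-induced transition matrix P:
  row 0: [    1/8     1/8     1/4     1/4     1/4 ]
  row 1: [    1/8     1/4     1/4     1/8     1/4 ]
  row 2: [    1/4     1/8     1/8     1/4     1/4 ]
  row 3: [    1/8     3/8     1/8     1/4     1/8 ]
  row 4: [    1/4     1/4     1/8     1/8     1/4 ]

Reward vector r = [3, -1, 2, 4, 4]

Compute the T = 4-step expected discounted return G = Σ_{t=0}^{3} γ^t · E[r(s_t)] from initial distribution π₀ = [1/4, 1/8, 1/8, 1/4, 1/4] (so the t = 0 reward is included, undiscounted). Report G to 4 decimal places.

t=0: π = [0.2500, 0.1250, 0.1250, 0.2500, 0.2500], E[r] = 2.8750, γ^t·E[r] = 2.875000, running G = 2.875000
t=1: π = [0.1719, 0.2344, 0.1719, 0.2031, 0.2188], E[r] = 2.3125, γ^t·E[r] = 1.850000, running G = 4.725000
t=2: π = [0.1738, 0.2324, 0.1758, 0.1934, 0.2246], E[r] = 2.3125, γ^t·E[r] = 1.480000, running G = 6.205000
t=3: π = [0.1750, 0.2305, 0.1758, 0.1929, 0.2258], E[r] = 2.3210, γ^t·E[r] = 1.188375, running G = 7.393375

G = 7.3934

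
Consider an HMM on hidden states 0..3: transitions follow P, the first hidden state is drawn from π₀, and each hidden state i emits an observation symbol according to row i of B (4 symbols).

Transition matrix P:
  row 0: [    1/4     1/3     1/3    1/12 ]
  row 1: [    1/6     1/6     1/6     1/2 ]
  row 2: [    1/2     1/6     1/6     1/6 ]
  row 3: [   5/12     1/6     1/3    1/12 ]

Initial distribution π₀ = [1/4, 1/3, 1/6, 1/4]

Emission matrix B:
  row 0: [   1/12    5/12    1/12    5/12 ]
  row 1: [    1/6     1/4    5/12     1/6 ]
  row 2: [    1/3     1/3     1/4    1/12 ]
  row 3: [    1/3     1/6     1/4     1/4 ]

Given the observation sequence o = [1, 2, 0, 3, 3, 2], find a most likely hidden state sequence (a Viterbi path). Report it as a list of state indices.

t=0: δ = [1.042e-01, 8.333e-02, 5.556e-02, 4.167e-02]  (obs o_0=1)
t=1: δ = [2.315e-03, 1.447e-02, 8.681e-03, 1.042e-02]  ψ = [2, 0, 0, 1]  (obs o_1=2)
t=2: δ = [3.617e-04, 4.019e-04, 1.157e-03, 2.411e-03]  ψ = [2, 1, 3, 1]  (obs o_2=0)
t=3: δ = [4.186e-04, 6.698e-05, 6.698e-05, 5.023e-05]  ψ = [3, 3, 3, 1]  (obs o_3=3)
t=4: δ = [4.361e-05, 2.326e-05, 1.163e-05, 8.721e-06]  ψ = [0, 0, 0, 0]  (obs o_4=3)
t=5: δ = [9.085e-07, 6.056e-06, 3.634e-06, 2.907e-06]  ψ = [0, 0, 0, 1]  (obs o_5=2)
backtrack: best end state = 1; path = [0, 1, 3, 0, 0, 1]

path = [0, 1, 3, 0, 0, 1]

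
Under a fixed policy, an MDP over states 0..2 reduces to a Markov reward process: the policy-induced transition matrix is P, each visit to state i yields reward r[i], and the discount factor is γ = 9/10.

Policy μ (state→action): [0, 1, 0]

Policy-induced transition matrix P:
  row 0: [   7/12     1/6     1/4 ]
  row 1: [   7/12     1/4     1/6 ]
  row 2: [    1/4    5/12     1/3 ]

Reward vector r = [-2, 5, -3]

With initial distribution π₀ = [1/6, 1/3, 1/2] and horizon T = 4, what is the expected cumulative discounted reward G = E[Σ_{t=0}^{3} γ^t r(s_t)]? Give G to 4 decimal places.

G = -0.9060

t=0: π = [0.1667, 0.3333, 0.5000], E[r] = -0.1667, γ^t·E[r] = -0.166667, running G = -0.166667
t=1: π = [0.4167, 0.3194, 0.2639], E[r] = -0.0278, γ^t·E[r] = -0.025000, running G = -0.191667
t=2: π = [0.4954, 0.2593, 0.2454], E[r] = -0.4306, γ^t·E[r] = -0.348750, running G = -0.540417
t=3: π = [0.5015, 0.2496, 0.2488], E[r] = -0.5015, γ^t·E[r] = -0.365625, running G = -0.906042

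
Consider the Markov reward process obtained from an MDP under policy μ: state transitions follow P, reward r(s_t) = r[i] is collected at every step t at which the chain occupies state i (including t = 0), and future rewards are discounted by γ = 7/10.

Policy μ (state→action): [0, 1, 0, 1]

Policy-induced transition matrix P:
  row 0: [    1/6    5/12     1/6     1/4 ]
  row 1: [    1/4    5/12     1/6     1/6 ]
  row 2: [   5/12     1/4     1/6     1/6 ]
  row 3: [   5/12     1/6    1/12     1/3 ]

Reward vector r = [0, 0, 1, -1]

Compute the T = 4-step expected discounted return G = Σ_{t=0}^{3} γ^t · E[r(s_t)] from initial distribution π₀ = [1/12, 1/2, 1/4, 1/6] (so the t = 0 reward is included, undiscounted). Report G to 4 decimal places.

t=0: π = [0.0833, 0.5000, 0.2500, 0.1667], E[r] = 0.0833, γ^t·E[r] = 0.083333, running G = 0.083333
t=1: π = [0.3125, 0.3333, 0.1528, 0.2014], E[r] = -0.0486, γ^t·E[r] = -0.034028, running G = 0.049306
t=2: π = [0.2830, 0.3409, 0.1499, 0.2263], E[r] = -0.0764, γ^t·E[r] = -0.037431, running G = 0.011875
t=3: π = [0.2891, 0.3351, 0.1478, 0.2280], E[r] = -0.0802, γ^t·E[r] = -0.027492, running G = -0.015617

G = -0.0156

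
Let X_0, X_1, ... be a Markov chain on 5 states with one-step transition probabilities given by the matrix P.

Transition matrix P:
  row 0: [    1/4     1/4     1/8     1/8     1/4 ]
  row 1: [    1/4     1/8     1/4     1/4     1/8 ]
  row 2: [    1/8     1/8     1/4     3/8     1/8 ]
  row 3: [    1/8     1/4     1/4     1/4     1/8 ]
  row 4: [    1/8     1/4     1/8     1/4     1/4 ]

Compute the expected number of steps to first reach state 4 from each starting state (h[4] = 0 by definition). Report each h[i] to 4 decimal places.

h = [5.8540, 6.7233, 6.8455, 6.8319, 0.0000]

First-step conditioning: h[4] = 0; for i ≠ 4, h[i] = 1 + Σ_k P[i][k]·h[k].
  h[0] = 1 + 1/4·h[0] + 1/4·h[1] + 1/8·h[2] + 1/8·h[3]
  h[1] = 1 + 1/4·h[0] + 1/8·h[1] + 1/4·h[2] + 1/4·h[3]
  h[2] = 1 + 1/8·h[0] + 1/8·h[1] + 1/4·h[2] + 3/8·h[3]
  h[3] = 1 + 1/8·h[0] + 1/4·h[1] + 1/4·h[2] + 1/4·h[3]
Solving the 4×4 linear system over states ≠ 4 gives exactly h = [3448/589, 3960/589, 4032/589, 4024/589, 0] (h[4] = 0 is the target).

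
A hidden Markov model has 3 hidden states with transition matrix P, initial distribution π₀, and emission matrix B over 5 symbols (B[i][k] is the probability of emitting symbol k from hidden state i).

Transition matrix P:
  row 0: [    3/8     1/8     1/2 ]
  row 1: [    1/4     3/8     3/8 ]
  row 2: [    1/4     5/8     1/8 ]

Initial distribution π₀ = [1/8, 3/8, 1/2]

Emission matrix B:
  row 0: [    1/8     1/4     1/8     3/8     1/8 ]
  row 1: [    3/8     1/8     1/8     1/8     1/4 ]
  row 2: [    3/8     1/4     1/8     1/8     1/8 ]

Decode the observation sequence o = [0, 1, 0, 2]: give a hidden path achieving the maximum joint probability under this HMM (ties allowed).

t=0: δ = [1.562e-02, 1.406e-01, 1.875e-01]  (obs o_0=0)
t=1: δ = [1.172e-02, 1.465e-02, 1.318e-02]  ψ = [2, 2, 1]  (obs o_1=1)
t=2: δ = [5.493e-04, 3.090e-03, 2.197e-03]  ψ = [0, 2, 0]  (obs o_2=0)
t=3: δ = [9.656e-05, 1.717e-04, 1.448e-04]  ψ = [1, 2, 1]  (obs o_3=2)
backtrack: best end state = 1; path = [2, 0, 2, 1]

path = [2, 0, 2, 1]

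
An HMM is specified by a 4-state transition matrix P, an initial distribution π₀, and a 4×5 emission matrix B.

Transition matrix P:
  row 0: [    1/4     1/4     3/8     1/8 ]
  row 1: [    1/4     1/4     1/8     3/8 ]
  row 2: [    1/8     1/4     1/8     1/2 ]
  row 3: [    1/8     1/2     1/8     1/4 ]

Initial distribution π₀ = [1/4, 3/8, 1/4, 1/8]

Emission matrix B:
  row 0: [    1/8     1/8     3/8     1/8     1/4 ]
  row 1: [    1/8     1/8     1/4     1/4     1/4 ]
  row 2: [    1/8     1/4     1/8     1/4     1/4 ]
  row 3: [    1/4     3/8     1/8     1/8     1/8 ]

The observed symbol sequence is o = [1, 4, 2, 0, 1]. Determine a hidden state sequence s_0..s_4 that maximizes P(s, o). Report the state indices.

path = [3, 1, 0, 2, 3]

t=0: δ = [3.125e-02, 4.688e-02, 6.250e-02, 4.688e-02]  (obs o_0=1)
t=1: δ = [2.930e-03, 5.859e-03, 2.930e-03, 3.906e-03]  ψ = [1, 3, 0, 2]  (obs o_1=4)
t=2: δ = [5.493e-04, 4.883e-04, 1.373e-04, 2.747e-04]  ψ = [1, 3, 0, 1]  (obs o_2=2)
t=3: δ = [1.717e-05, 1.717e-05, 2.575e-05, 4.578e-05]  ψ = [0, 0, 0, 1]  (obs o_3=0)
t=4: δ = [7.153e-07, 2.861e-06, 1.609e-06, 4.828e-06]  ψ = [3, 3, 0, 2]  (obs o_4=1)
backtrack: best end state = 3; path = [3, 1, 0, 2, 3]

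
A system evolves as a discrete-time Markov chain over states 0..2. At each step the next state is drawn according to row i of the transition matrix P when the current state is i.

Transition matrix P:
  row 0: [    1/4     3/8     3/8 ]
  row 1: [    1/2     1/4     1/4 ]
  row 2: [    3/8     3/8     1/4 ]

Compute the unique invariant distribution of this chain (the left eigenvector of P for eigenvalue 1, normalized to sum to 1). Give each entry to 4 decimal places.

Balance equations π_j = Σ_i π_i·P[i][j]:
  π_0 = 1/4·π_0 + 1/2·π_1 + 3/8·π_2
  π_1 = 3/8·π_0 + 1/4·π_1 + 3/8·π_2
  normalize: π_0 + π_1 + π_2 = 1
Solving the linear system gives exactly π = [10/27, 1/3, 8/27].

π = [0.3704, 0.3333, 0.2963]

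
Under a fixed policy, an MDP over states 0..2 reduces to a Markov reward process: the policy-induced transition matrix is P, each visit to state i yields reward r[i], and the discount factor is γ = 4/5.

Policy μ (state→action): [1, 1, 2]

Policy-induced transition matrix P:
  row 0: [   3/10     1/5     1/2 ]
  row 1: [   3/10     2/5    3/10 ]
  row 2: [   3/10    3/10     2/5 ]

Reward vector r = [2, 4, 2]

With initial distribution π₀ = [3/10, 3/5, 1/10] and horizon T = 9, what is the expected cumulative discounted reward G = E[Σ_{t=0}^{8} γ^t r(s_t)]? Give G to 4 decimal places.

t=0: π = [0.3000, 0.6000, 0.1000], E[r] = 3.2000, γ^t·E[r] = 3.200000, running G = 3.200000
t=1: π = [0.3000, 0.3300, 0.3700], E[r] = 2.6600, γ^t·E[r] = 2.128000, running G = 5.328000
t=2: π = [0.3000, 0.3030, 0.3970], E[r] = 2.6060, γ^t·E[r] = 1.667840, running G = 6.995840
t=3: π = [0.3000, 0.3003, 0.3997], E[r] = 2.6006, γ^t·E[r] = 1.331507, running G = 8.327347
t=4: π = [0.3000, 0.3000, 0.4000], E[r] = 2.6001, γ^t·E[r] = 1.064985, running G = 9.392332
t=5: π = [0.3000, 0.3000, 0.4000], E[r] = 2.6000, γ^t·E[r] = 0.851970, running G = 10.244302
t=6: π = [0.3000, 0.3000, 0.4000], E[r] = 2.6000, γ^t·E[r] = 0.681575, running G = 10.925876
t=7: π = [0.3000, 0.3000, 0.4000], E[r] = 2.6000, γ^t·E[r] = 0.545260, running G = 11.471136
t=8: π = [0.3000, 0.3000, 0.4000], E[r] = 2.6000, γ^t·E[r] = 0.436208, running G = 11.907343

G = 11.9073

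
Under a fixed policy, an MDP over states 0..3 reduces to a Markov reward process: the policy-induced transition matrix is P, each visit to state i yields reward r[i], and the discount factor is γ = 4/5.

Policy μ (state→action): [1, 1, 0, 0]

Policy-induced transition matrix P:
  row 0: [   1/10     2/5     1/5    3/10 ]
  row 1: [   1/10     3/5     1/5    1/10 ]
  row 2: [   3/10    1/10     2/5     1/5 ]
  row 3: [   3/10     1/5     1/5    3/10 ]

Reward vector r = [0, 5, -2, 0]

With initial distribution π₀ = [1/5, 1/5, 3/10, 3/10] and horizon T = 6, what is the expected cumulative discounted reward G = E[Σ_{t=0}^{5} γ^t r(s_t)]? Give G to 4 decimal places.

G = 3.4595

t=0: π = [0.2000, 0.2000, 0.3000, 0.3000], E[r] = 0.4000, γ^t·E[r] = 0.400000, running G = 0.400000
t=1: π = [0.2200, 0.2900, 0.2600, 0.2300], E[r] = 0.9300, γ^t·E[r] = 0.744000, running G = 1.144000
t=2: π = [0.1980, 0.3340, 0.2520, 0.2160], E[r] = 1.1660, γ^t·E[r] = 0.746240, running G = 1.890240
t=3: π = [0.1936, 0.3480, 0.2504, 0.2080], E[r] = 1.2392, γ^t·E[r] = 0.634470, running G = 2.524710
t=4: π = [0.1917, 0.3529, 0.2501, 0.2054], E[r] = 1.2642, γ^t·E[r] = 0.517833, running G = 3.042543
t=5: π = [0.1911, 0.3545, 0.2500, 0.2044], E[r] = 1.2724, γ^t·E[r] = 0.416930, running G = 3.459473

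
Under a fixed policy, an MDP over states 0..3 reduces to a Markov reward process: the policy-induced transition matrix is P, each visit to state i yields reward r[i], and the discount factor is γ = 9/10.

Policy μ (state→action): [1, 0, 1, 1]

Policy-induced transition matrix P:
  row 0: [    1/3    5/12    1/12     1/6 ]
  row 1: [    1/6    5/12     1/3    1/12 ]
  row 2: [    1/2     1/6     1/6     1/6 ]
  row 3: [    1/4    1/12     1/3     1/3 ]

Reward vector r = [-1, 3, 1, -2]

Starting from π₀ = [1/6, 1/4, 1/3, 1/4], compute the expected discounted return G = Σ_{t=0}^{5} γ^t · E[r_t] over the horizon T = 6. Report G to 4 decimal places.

t=0: π = [0.1667, 0.2500, 0.3333, 0.2500], E[r] = 0.4167, γ^t·E[r] = 0.416667, running G = 0.416667
t=1: π = [0.3264, 0.2500, 0.2361, 0.1875], E[r] = 0.2847, γ^t·E[r] = 0.256250, running G = 0.672917
t=2: π = [0.3154, 0.2951, 0.2124, 0.1771], E[r] = 0.4282, γ^t·E[r] = 0.346875, running G = 1.019792
t=3: π = [0.3048, 0.3045, 0.2191, 0.1716], E[r] = 0.4848, γ^t·E[r] = 0.353391, running G = 1.373182
t=4: π = [0.3048, 0.3047, 0.2206, 0.1699], E[r] = 0.4902, γ^t·E[r] = 0.321593, running G = 1.694775
t=5: π = [0.3052, 0.3049, 0.2204, 0.1696], E[r] = 0.4907, γ^t·E[r] = 0.289736, running G = 1.984511

G = 1.9845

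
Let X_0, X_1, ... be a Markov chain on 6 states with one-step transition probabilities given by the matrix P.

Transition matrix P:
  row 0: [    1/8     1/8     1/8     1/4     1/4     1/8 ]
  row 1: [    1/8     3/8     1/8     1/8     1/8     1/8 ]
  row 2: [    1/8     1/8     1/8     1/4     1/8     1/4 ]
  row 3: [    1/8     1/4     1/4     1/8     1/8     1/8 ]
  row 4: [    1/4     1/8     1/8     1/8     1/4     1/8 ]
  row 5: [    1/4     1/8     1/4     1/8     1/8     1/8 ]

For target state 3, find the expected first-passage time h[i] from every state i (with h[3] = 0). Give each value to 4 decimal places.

h = [5.3439, 6.1233, 5.3333, 0.0000, 6.0119, 5.9271]

First-step conditioning: h[3] = 0; for i ≠ 3, h[i] = 1 + Σ_k P[i][k]·h[k].
  h[0] = 1 + 1/8·h[0] + 1/8·h[1] + 1/8·h[2] + 1/4·h[4] + 1/8·h[5]
  h[1] = 1 + 1/8·h[0] + 3/8·h[1] + 1/8·h[2] + 1/8·h[4] + 1/8·h[5]
  h[2] = 1 + 1/8·h[0] + 1/8·h[1] + 1/8·h[2] + 1/8·h[4] + 1/4·h[5]
  h[4] = 1 + 1/4·h[0] + 1/8·h[1] + 1/8·h[2] + 1/4·h[4] + 1/8·h[5]
  h[5] = 1 + 1/4·h[0] + 1/8·h[1] + 1/4·h[2] + 1/8·h[4] + 1/8·h[5]
Solving the 5×5 linear system over states ≠ 3 gives exactly h = [2688/503, 3080/503, 16/3, 0, 3024/503, 8944/1509] (h[3] = 0 is the target).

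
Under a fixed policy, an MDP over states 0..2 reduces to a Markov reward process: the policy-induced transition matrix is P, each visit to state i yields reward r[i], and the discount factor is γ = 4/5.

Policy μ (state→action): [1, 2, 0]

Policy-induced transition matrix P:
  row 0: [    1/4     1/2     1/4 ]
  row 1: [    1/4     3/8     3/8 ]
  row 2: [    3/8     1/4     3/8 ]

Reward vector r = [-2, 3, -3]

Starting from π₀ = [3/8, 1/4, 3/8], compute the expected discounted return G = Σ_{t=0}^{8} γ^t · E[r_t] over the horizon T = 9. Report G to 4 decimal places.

t=0: π = [0.3750, 0.2500, 0.3750], E[r] = -1.1250, γ^t·E[r] = -1.125000, running G = -1.125000
t=1: π = [0.2969, 0.3750, 0.3281], E[r] = -0.4531, γ^t·E[r] = -0.362500, running G = -1.487500
t=2: π = [0.2910, 0.3711, 0.3379], E[r] = -0.4824, γ^t·E[r] = -0.308750, running G = -1.796250
t=3: π = [0.2922, 0.3691, 0.3386], E[r] = -0.4929, γ^t·E[r] = -0.252375, running G = -2.048625
t=4: π = [0.2923, 0.3692, 0.3385], E[r] = -0.4925, γ^t·E[r] = -0.201713, running G = -2.250338
t=5: π = [0.2923, 0.3692, 0.3385], E[r] = -0.4923, γ^t·E[r] = -0.161316, running G = -2.411654
t=6: π = [0.2923, 0.3692, 0.3385], E[r] = -0.4923, γ^t·E[r] = -0.129055, running G = -2.540709
t=7: π = [0.2923, 0.3692, 0.3385], E[r] = -0.4923, γ^t·E[r] = -0.103244, running G = -2.643953
t=8: π = [0.2923, 0.3692, 0.3385], E[r] = -0.4923, γ^t·E[r] = -0.082596, running G = -2.726549

G = -2.7265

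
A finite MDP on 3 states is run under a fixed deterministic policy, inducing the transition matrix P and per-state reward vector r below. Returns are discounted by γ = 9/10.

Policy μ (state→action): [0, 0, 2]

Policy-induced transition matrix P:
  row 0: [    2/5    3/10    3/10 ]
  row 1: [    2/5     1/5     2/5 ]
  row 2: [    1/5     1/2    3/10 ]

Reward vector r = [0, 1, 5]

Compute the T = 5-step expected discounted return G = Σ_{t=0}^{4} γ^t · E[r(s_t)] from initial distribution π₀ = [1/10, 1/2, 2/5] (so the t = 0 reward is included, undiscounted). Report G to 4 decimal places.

G = 8.7648

t=0: π = [0.1000, 0.5000, 0.4000], E[r] = 2.5000, γ^t·E[r] = 2.500000, running G = 2.500000
t=1: π = [0.3200, 0.3300, 0.3500], E[r] = 2.0800, γ^t·E[r] = 1.872000, running G = 4.372000
t=2: π = [0.3300, 0.3370, 0.3330], E[r] = 2.0020, γ^t·E[r] = 1.621620, running G = 5.993620
t=3: π = [0.3334, 0.3329, 0.3337], E[r] = 2.0014, γ^t·E[r] = 1.459021, running G = 7.452641
t=4: π = [0.3333, 0.3335, 0.3333], E[r] = 1.9999, γ^t·E[r] = 1.312134, running G = 8.764775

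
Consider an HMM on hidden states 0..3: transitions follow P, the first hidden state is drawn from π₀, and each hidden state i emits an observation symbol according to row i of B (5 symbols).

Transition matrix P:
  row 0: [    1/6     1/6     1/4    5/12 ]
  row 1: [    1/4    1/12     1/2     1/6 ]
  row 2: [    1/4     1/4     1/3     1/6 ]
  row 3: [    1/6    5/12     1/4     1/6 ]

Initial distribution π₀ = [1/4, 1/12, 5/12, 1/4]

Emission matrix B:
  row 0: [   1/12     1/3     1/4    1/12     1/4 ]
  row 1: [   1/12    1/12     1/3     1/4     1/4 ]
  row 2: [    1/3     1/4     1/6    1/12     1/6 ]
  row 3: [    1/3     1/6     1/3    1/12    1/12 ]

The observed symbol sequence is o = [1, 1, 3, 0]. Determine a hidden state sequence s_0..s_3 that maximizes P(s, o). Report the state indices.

path = [0, 3, 1, 2]

t=0: δ = [8.333e-02, 6.944e-03, 1.042e-01, 4.167e-02]  (obs o_0=1)
t=1: δ = [8.681e-03, 2.170e-03, 8.681e-03, 5.787e-03]  ψ = [2, 2, 2, 0]  (obs o_1=1)
t=2: δ = [1.808e-04, 6.028e-04, 2.411e-04, 3.014e-04]  ψ = [2, 3, 2, 0]  (obs o_2=3)
t=3: δ = [1.256e-05, 1.047e-05, 1.005e-04, 3.349e-05]  ψ = [1, 3, 1, 1]  (obs o_3=0)
backtrack: best end state = 2; path = [0, 3, 1, 2]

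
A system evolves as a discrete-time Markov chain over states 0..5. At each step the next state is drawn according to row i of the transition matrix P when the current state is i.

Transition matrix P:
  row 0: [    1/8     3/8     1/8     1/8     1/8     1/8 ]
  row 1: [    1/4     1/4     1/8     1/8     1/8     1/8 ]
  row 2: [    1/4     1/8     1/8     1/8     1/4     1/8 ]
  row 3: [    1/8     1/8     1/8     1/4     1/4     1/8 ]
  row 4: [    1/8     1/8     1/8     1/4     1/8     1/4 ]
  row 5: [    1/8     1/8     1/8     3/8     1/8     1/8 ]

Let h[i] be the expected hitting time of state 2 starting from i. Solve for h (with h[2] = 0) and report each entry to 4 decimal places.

h = [8.0000, 8.0000, 0.0000, 8.0000, 8.0000, 8.0000]

First-step conditioning: h[2] = 0; for i ≠ 2, h[i] = 1 + Σ_k P[i][k]·h[k].
  h[0] = 1 + 1/8·h[0] + 3/8·h[1] + 1/8·h[3] + 1/8·h[4] + 1/8·h[5]
  h[1] = 1 + 1/4·h[0] + 1/4·h[1] + 1/8·h[3] + 1/8·h[4] + 1/8·h[5]
  h[3] = 1 + 1/8·h[0] + 1/8·h[1] + 1/4·h[3] + 1/4·h[4] + 1/8·h[5]
  h[4] = 1 + 1/8·h[0] + 1/8·h[1] + 1/4·h[3] + 1/8·h[4] + 1/4·h[5]
  h[5] = 1 + 1/8·h[0] + 1/8·h[1] + 3/8·h[3] + 1/8·h[4] + 1/8·h[5]
Solving the 5×5 linear system over states ≠ 2 gives exactly h = [8, 8, 0, 8, 8, 8] (h[2] = 0 is the target).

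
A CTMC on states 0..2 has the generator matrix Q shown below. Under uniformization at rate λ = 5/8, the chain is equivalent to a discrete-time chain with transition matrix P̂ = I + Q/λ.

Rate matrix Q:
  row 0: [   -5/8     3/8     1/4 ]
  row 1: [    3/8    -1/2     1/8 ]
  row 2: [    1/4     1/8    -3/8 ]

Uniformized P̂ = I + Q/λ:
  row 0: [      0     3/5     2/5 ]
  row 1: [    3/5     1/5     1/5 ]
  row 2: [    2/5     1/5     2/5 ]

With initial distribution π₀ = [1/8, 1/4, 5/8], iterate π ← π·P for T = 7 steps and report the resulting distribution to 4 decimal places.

t=0: π = [0.1250, 0.2500, 0.6250]
t=1: π = [0.4000, 0.2500, 0.3500]
t=2: π = [0.2900, 0.3600, 0.3500]
t=3: π = [0.3560, 0.3160, 0.3280]
t=4: π = [0.3208, 0.3424, 0.3368]
t=5: π = [0.3402, 0.3283, 0.3315]
t=6: π = [0.3296, 0.3361, 0.3343]
t=7: π = [0.3354, 0.3318, 0.3328]

π = [0.3354, 0.3318, 0.3328]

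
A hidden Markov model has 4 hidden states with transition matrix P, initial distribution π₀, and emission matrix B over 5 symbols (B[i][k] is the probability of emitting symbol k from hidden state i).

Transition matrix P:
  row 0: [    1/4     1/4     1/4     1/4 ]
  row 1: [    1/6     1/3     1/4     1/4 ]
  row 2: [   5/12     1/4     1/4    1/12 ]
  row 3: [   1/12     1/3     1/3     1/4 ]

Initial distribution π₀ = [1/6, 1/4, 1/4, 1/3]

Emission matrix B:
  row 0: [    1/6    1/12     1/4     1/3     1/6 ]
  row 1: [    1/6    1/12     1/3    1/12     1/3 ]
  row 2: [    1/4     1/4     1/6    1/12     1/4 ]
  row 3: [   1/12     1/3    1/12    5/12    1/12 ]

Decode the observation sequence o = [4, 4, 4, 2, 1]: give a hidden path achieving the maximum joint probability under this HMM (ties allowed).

t=0: δ = [2.778e-02, 8.333e-02, 6.250e-02, 2.778e-02]  (obs o_0=4)
t=1: δ = [4.340e-03, 9.259e-03, 5.208e-03, 1.736e-03]  ψ = [2, 1, 1, 1]  (obs o_1=4)
t=2: δ = [3.617e-04, 1.029e-03, 5.787e-04, 1.929e-04]  ψ = [2, 1, 1, 1]  (obs o_2=4)
t=3: δ = [6.028e-05, 1.143e-04, 4.287e-05, 2.143e-05]  ψ = [2, 1, 1, 1]  (obs o_3=2)
t=4: δ = [1.588e-06, 3.175e-06, 7.144e-06, 9.526e-06]  ψ = [1, 1, 1, 1]  (obs o_4=1)
backtrack: best end state = 3; path = [1, 1, 1, 1, 3]

path = [1, 1, 1, 1, 3]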